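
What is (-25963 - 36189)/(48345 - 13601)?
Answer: -7769/4343 ≈ -1.7889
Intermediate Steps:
(-25963 - 36189)/(48345 - 13601) = -62152/34744 = -62152*1/34744 = -7769/4343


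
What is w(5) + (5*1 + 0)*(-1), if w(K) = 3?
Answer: -2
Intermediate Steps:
w(5) + (5*1 + 0)*(-1) = 3 + (5*1 + 0)*(-1) = 3 + (5 + 0)*(-1) = 3 + 5*(-1) = 3 - 5 = -2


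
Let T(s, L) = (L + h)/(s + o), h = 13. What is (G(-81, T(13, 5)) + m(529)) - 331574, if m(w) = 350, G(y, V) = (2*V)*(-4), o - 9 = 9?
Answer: -10268088/31 ≈ -3.3123e+5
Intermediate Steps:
o = 18 (o = 9 + 9 = 18)
T(s, L) = (13 + L)/(18 + s) (T(s, L) = (L + 13)/(s + 18) = (13 + L)/(18 + s))
G(y, V) = -8*V
(G(-81, T(13, 5)) + m(529)) - 331574 = (-8*(13 + 5)/(18 + 13) + 350) - 331574 = (-8*18/31 + 350) - 331574 = (-144/31 + 350) - 331574 = 10706/31 - 331574 = -10268088/31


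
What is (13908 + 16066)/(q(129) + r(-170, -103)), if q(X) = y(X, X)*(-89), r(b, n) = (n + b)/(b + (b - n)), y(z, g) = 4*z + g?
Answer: -1183973/2267452 ≈ -0.52216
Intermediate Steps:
y(z, g) = g + 4*z
r(b, n) = (b + n)/(-n + 2*b)
q(X) = -445*X (q(X) = (X + 4*X)*(-89) = (5*X)*(-89) = -445*X)
(13908 + 16066)/(q(129) + r(-170, -103)) = (13908 + 16066)/(-445*129 + (-170 - 103)/(-1*(-103) + 2*(-170))) = 29974/(-57405 - 273/(103 - 340)) = 29974/(-57405 - 273/(-237)) = 29974/(-57405 - 1/237*(-273)) = 29974/(-57405 + 91/79) = 29974/(-4534904/79) = 29974*(-79/4534904) = -1183973/2267452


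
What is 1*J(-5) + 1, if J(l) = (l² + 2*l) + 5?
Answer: 21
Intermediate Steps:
J(l) = 5 + l² + 2*l
1*J(-5) + 1 = 1*(5 + (-5)² + 2*(-5)) + 1 = 1*(5 + 25 - 10) + 1 = 1*20 + 1 = 20 + 1 = 21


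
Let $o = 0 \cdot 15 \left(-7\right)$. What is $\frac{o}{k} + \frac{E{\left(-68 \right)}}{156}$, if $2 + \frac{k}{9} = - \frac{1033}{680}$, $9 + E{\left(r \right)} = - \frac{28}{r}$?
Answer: $- \frac{73}{1326} \approx -0.055053$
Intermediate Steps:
$E{\left(r \right)} = -9 - \frac{28}{r}$
$o = 0$ ($o = 0 \left(-7\right) = 0$)
$k = - \frac{21537}{680}$ ($k = -18 + 9 \left(- \frac{1033}{680}\right) = -18 - \frac{9297}{680} = - \frac{21537}{680} \approx -31.672$)
$\frac{o}{k} + \frac{E{\left(-68 \right)}}{156} = \frac{0}{- \frac{21537}{680}} + \frac{-9 - \frac{28}{-68}}{156} = 0 \left(- \frac{680}{21537}\right) + \left(-9 - - \frac{7}{17}\right) \frac{1}{156} = 0 + \left(-9 + \frac{7}{17}\right) \frac{1}{156} = 0 - \frac{73}{1326} = - \frac{73}{1326}$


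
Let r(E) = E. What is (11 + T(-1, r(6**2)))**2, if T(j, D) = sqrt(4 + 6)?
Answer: (11 + sqrt(10))**2 ≈ 200.57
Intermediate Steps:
T(j, D) = sqrt(10)
(11 + T(-1, r(6**2)))**2 = (11 + sqrt(10))**2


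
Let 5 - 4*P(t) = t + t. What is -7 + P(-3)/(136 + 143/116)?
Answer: -111114/15919 ≈ -6.9800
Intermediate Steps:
P(t) = 5/4 - t/2 (P(t) = 5/4 - (t + t)/4 = 5/4 - t/2)
-7 + P(-3)/(136 + 143/116) = -7 + (5/4 - ½*(-3))/(136 + 143/116) = -7 + (5/4 + 3/2)/(136 + 143*(1/116)) = -7 + 11/(4*(136 + 143/116)) = -7 + 11/(4*(15919/116)) = -7 + (11/4)*(116/15919) = -7 + 319/15919 = -111114/15919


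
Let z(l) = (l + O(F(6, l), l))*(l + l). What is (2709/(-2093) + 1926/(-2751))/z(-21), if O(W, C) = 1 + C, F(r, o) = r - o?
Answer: -182279/157381042 ≈ -0.0011582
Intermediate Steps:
z(l) = 2*l*(1 + 2*l) (z(l) = (l + (1 + l))*(l + l) = (1 + 2*l)*(2*l) = 2*l*(1 + 2*l))
(2709/(-2093) + 1926/(-2751))/z(-21) = (2709/(-2093) + 1926/(-2751))/((2*(-21)*(1 + 2*(-21)))) = (2709*(-1/2093) + 1926*(-1/2751))/((2*(-21)*(1 - 42))) = (-387/299 - 642/917)/((2*(-21)*(-41))) = -546837/274183/1722 = -546837/274183*1/1722 = -182279/157381042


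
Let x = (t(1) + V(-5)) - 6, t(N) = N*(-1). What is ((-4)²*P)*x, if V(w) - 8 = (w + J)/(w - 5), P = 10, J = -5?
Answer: 320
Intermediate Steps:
V(w) = 9 (V(w) = 8 + (w - 5)/(w - 5) = 8 + (-5 + w)/(-5 + w) = 8 + 1 = 9)
t(N) = -N
x = 2 (x = (-1*1 + 9) - 6 = (-1 + 9) - 6 = 8 - 6 = 2)
((-4)²*P)*x = ((-4)²*10)*2 = (16*10)*2 = 160*2 = 320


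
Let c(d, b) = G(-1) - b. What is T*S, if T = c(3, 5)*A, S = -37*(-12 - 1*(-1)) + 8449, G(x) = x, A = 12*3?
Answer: -1912896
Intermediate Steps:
A = 36
c(d, b) = -1 - b
S = 8856 (S = -37*(-12 + 1) + 8449 = -37*(-11) + 8449 = 407 + 8449 = 8856)
T = -216 (T = (-1 - 1*5)*36 = (-1 - 5)*36 = -6*36 = -216)
T*S = -216*8856 = -1912896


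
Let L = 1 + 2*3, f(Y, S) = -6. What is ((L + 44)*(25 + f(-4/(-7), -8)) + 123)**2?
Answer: 1192464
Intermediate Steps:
L = 7 (L = 1 + 6 = 7)
((L + 44)*(25 + f(-4/(-7), -8)) + 123)**2 = ((7 + 44)*(25 - 6) + 123)**2 = (51*19 + 123)**2 = (969 + 123)**2 = 1092**2 = 1192464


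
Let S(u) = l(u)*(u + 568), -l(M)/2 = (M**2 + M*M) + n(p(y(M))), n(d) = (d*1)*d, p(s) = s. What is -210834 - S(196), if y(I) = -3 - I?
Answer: 177698790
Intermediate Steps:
n(d) = d**2 (n(d) = d*d = d**2)
l(M) = -4*M**2 - 2*(-3 - M)**2 (l(M) = -2*((M**2 + M*M) + (-3 - M)**2) = -2*((M**2 + M**2) + (-3 - M)**2) = -2*(2*M**2 + (-3 - M)**2) = -2*((-3 - M)**2 + 2*M**2) = -4*M**2 - 2*(-3 - M)**2)
S(u) = (568 + u)*(-18 - 12*u - 6*u**2) (S(u) = (-18 - 12*u - 6*u**2)*(u + 568) = (-18 - 12*u - 6*u**2)*(568 + u) = (568 + u)*(-18 - 12*u - 6*u**2))
-210834 - S(196) = -210834 - (-2)*(568 + 196)*((3 + 196)**2 + 2*196**2) = -210834 - (-2)*764*(199**2 + 2*38416) = -210834 - (-2)*764*(39601 + 76832) = -210834 - (-2)*764*116433 = -210834 - 1*(-177909624) = -210834 + 177909624 = 177698790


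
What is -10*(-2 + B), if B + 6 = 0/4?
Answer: 80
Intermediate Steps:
B = -6 (B = -6 + 0/4 = -6 + 0*(1/4) = -6 + 0 = -6)
-10*(-2 + B) = -10*(-2 - 6) = -10*(-8) = 80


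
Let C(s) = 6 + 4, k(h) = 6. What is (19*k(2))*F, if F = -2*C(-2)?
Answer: -2280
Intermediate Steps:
C(s) = 10
F = -20 (F = -2*10 = -20)
(19*k(2))*F = (19*6)*(-20) = 114*(-20) = -2280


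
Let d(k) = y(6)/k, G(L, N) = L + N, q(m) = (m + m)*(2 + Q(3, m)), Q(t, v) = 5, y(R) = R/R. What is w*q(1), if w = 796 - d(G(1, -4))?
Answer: 33446/3 ≈ 11149.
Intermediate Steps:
y(R) = 1
q(m) = 14*m (q(m) = (m + m)*(2 + 5) = (2*m)*7 = 14*m)
d(k) = 1/k
w = 2389/3 (w = 796 - 1/(1 - 4) = 796 - 1/(-3) = 796 - 1*(-⅓) = 796 + ⅓ = 2389/3 ≈ 796.33)
w*q(1) = 2389*(14*1)/3 = (2389/3)*14 = 33446/3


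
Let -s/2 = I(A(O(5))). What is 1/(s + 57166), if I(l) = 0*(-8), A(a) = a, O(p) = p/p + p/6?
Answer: 1/57166 ≈ 1.7493e-5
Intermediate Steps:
O(p) = 1 + p/6 (O(p) = 1 + p*(⅙) = 1 + p/6)
I(l) = 0
s = 0 (s = -2*0 = 0)
1/(s + 57166) = 1/(0 + 57166) = 1/57166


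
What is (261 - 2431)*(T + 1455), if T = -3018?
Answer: 3391710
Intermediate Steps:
(261 - 2431)*(T + 1455) = (261 - 2431)*(-3018 + 1455) = -2170*(-1563) = 3391710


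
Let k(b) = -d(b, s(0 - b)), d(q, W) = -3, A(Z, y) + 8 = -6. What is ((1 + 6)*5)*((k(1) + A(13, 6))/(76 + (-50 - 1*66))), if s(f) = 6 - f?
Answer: 77/8 ≈ 9.6250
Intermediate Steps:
A(Z, y) = -14 (A(Z, y) = -8 - 6 = -14)
k(b) = 3 (k(b) = -1*(-3) = 3)
((1 + 6)*5)*((k(1) + A(13, 6))/(76 + (-50 - 1*66))) = ((1 + 6)*5)*((3 - 14)/(76 + (-50 - 1*66))) = (7*5)*(-11/(76 + (-50 - 66))) = 35*(-11/(76 - 116)) = 35*(-11/(-40)) = 35*(-11*(-1/40)) = 35*(11/40) = 77/8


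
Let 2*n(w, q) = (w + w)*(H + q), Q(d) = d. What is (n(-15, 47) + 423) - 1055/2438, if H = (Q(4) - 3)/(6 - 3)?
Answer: -700761/2438 ≈ -287.43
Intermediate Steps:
H = ⅓ (H = (4 - 3)/(6 - 3) = 1/3 = 1*(⅓) = ⅓ ≈ 0.33333)
n(w, q) = w*(⅓ + q) (n(w, q) = ((w + w)*(⅓ + q))/2 = ((2*w)*(⅓ + q))/2 = (2*w*(⅓ + q))/2 = w*(⅓ + q))
(n(-15, 47) + 423) - 1055/2438 = (-15*(⅓ + 47) + 423) - 1055/2438 = (-15*142/3 + 423) - 1055*1/2438 = (-710 + 423) - 1055/2438 = -287 - 1055/2438 = -700761/2438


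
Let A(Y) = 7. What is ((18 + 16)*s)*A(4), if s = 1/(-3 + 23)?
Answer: 119/10 ≈ 11.900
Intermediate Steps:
s = 1/20 ≈ 0.050000
((18 + 16)*s)*A(4) = ((18 + 16)*(1/20))*7 = (34*(1/20))*7 = (17/10)*7 = 119/10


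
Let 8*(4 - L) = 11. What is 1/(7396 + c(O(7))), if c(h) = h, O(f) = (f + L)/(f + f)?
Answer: 16/118347 ≈ 0.00013520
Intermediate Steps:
L = 21/8 (L = 4 - ⅛*11 = 4 - 11/8 = 21/8 ≈ 2.6250)
O(f) = (21/8 + f)/(2*f) (O(f) = (f + 21/8)/(f + f) = (21/8 + f)/((2*f)) = (21/8 + f)*(1/(2*f)) = (21/8 + f)/(2*f))
1/(7396 + c(O(7))) = 1/(7396 + (1/16)*(21 + 8*7)/7) = 1/(7396 + (1/16)*(⅐)*(21 + 56)) = 1/(7396 + (1/16)*(⅐)*77) = 1/(7396 + 11/16) = 1/(118347/16) = 16/118347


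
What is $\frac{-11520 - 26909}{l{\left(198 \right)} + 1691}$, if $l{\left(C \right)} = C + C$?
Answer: $- \frac{38429}{2087} \approx -18.414$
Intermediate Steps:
$l{\left(C \right)} = 2 C$
$\frac{-11520 - 26909}{l{\left(198 \right)} + 1691} = \frac{-11520 - 26909}{2 \cdot 198 + 1691} = - \frac{38429}{396 + 1691} = - \frac{38429}{2087}$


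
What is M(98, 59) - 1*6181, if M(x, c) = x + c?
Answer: -6024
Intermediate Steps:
M(x, c) = c + x
M(98, 59) - 1*6181 = (59 + 98) - 1*6181 = 157 - 6181 = -6024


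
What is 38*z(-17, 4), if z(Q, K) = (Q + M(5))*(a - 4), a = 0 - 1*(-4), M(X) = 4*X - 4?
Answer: 0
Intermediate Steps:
M(X) = -4 + 4*X
a = 4 (a = 0 + 4 = 4)
z(Q, K) = 0 (z(Q, K) = (Q + (-4 + 4*5))*(4 - 4) = (Q + (-4 + 20))*0 = (Q + 16)*0 = (16 + Q)*0 = 0)
38*z(-17, 4) = 38*0 = 0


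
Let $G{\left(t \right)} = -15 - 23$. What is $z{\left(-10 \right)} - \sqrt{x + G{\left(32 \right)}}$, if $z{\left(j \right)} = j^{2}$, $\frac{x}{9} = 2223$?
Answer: $100 - \sqrt{19969} \approx -41.312$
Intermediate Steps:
$x = 20007$ ($x = 9 \cdot 2223 = 20007$)
$G{\left(t \right)} = -38$ ($G{\left(t \right)} = -15 - 23 = -38$)
$z{\left(-10 \right)} - \sqrt{x + G{\left(32 \right)}} = \left(-10\right)^{2} - \sqrt{20007 - 38} = 100 - \sqrt{19969}$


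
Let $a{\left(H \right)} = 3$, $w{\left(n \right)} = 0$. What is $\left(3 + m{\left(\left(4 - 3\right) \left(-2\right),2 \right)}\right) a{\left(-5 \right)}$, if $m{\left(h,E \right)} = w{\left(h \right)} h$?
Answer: $9$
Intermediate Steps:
$m{\left(h,E \right)} = 0$ ($m{\left(h,E \right)} = 0 h = 0$)
$\left(3 + m{\left(\left(4 - 3\right) \left(-2\right),2 \right)}\right) a{\left(-5 \right)} = \left(3 + 0\right) 3 = 3 \cdot 3 = 9$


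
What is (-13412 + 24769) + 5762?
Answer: 17119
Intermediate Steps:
(-13412 + 24769) + 5762 = 11357 + 5762 = 17119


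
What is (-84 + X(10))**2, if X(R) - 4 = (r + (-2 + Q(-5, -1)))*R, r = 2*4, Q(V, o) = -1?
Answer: 900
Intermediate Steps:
r = 8
X(R) = 4 + 5*R (X(R) = 4 + (8 + (-2 - 1))*R = 4 + (8 - 3)*R = 4 + 5*R)
(-84 + X(10))**2 = (-84 + (4 + 5*10))**2 = (-84 + (4 + 50))**2 = (-84 + 54)**2 = (-30)**2 = 900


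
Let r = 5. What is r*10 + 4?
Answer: 54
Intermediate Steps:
r*10 + 4 = 5*10 + 4 = 50 + 4 = 54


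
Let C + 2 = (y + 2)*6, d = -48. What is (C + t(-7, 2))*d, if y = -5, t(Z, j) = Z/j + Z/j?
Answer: 1296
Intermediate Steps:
t(Z, j) = 2*Z/j
C = -20 (C = -2 + (-5 + 2)*6 = -2 - 3*6 = -2 - 18 = -20)
(C + t(-7, 2))*d = (-20 + 2*(-7)/2)*(-48) = (-20 + 2*(-7)*(1/2))*(-48) = (-20 - 7)*(-48) = -27*(-48) = 1296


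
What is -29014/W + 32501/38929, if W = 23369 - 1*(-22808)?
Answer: 371312671/1797624433 ≈ 0.20656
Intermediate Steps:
W = 46177 (W = 23369 + 22808 = 46177)
-29014/W + 32501/38929 = -29014/46177 + 32501/38929 = 371312671/1797624433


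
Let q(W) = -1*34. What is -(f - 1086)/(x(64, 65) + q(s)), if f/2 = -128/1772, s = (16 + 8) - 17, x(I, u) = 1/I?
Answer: -30794368/963525 ≈ -31.960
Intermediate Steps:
s = 7 (s = 24 - 17 = 7)
f = -64/443 (f = 2*(-128/1772) = 2*(-128*1/1772) = 2*(-32/443) = -64/443 ≈ -0.14447)
q(W) = -34
-(f - 1086)/(x(64, 65) + q(s)) = -(-64/443 - 1086)/(1/64 - 34) = -(-481162)/(443*(1/64 - 34)) = -(-481162)/(443*(-2175/64)) = -(-481162)*(-64)/(443*2175) = -1*30794368/963525 = -30794368/963525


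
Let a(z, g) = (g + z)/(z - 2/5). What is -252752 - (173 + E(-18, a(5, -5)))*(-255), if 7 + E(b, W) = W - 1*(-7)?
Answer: -208637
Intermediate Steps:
a(z, g) = (g + z)/(-⅖ + z) (a(z, g) = (g + z)/(z - 2*⅕) = (g + z)/(z - ⅖) = (g + z)/(-⅖ + z))
E(b, W) = W (E(b, W) = -7 + (W - 1*(-7)) = -7 + (W + 7) = -7 + (7 + W) = W)
-252752 - (173 + E(-18, a(5, -5)))*(-255) = -252752 - (173 + 5*(-5 + 5)/(-2 + 5*5))*(-255) = -252752 - (173 + 5*0/(-2 + 25))*(-255) = -252752 - (173 + 5*0/23)*(-255) = -252752 - (173 + 5*(1/23)*0)*(-255) = -252752 - (173 + 0)*(-255) = -252752 - 173*(-255) = -252752 - 1*(-44115) = -252752 + 44115 = -208637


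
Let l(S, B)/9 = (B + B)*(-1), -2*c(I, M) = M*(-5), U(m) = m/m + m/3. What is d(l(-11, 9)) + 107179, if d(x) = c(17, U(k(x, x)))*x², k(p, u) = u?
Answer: -3370151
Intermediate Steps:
U(m) = 1 + m/3 (U(m) = 1 + m*(⅓) = 1 + m/3)
c(I, M) = 5*M/2 (c(I, M) = -M*(-5)/2 = -(-5)*M/2 = 5*M/2)
l(S, B) = -18*B (l(S, B) = 9*((B + B)*(-1)) = 9*((2*B)*(-1)) = 9*(-2*B) = -18*B)
d(x) = x²*(5/2 + 5*x/6) (d(x) = (5*(1 + x/3)/2)*x² = (5/2 + 5*x/6)*x² = x²*(5/2 + 5*x/6))
d(l(-11, 9)) + 107179 = 5*(-18*9)²*(3 - 18*9)/6 + 107179 = (⅚)*(-162)²*(3 - 162) + 107179 = (⅚)*26244*(-159) + 107179 = -3477330 + 107179 = -3370151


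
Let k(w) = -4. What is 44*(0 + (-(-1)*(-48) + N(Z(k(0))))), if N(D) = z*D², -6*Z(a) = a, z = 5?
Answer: -18128/9 ≈ -2014.2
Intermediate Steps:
Z(a) = -a/6
N(D) = 5*D²
44*(0 + (-(-1)*(-48) + N(Z(k(0))))) = 44*(0 + (-(-1)*(-48) + 5*(-⅙*(-4))²)) = 44*(0 + (-1*48 + 5*(⅔)²)) = 44*(0 + (-48 + 5*(4/9))) = 44*(0 + (-48 + 20/9)) = 44*(0 - 412/9) = 44*(-412/9) = -18128/9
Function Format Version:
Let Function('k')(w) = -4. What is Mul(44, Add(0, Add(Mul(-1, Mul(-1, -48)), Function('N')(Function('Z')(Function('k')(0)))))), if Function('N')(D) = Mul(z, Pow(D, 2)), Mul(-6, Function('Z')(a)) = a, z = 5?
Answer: Rational(-18128, 9) ≈ -2014.2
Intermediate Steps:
Function('Z')(a) = Mul(Rational(-1, 6), a)
Function('N')(D) = Mul(5, Pow(D, 2))
Mul(44, Add(0, Add(Mul(-1, Mul(-1, -48)), Function('N')(Function('Z')(Function('k')(0)))))) = Mul(44, Add(0, Add(Mul(-1, Mul(-1, -48)), Mul(5, Pow(Mul(Rational(-1, 6), -4), 2))))) = Mul(44, Add(0, Add(Mul(-1, 48), Mul(5, Pow(Rational(2, 3), 2))))) = Mul(44, Add(0, Add(-48, Mul(5, Rational(4, 9))))) = Mul(44, Add(0, Add(-48, Rational(20, 9)))) = Mul(44, Add(0, Rational(-412, 9))) = Mul(44, Rational(-412, 9)) = Rational(-18128, 9)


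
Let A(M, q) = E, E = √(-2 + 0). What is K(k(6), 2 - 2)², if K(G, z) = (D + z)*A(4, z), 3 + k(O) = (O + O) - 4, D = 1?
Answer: -2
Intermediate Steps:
k(O) = -7 + 2*O (k(O) = -3 + ((O + O) - 4) = -3 + (2*O - 4) = -3 + (-4 + 2*O) = -7 + 2*O)
E = I*√2 (E = √(-2) = I*√2 ≈ 1.4142*I)
A(M, q) = I*√2
K(G, z) = I*√2*(1 + z) (K(G, z) = (1 + z)*(I*√2) = I*√2*(1 + z))
K(k(6), 2 - 2)² = (I*√2*(1 + (2 - 2)))² = (I*√2*(1 + 0))² = (I*√2*1)² = (I*√2)² = -2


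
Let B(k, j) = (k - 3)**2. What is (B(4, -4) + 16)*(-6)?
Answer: -102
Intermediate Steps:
B(k, j) = (-3 + k)**2
(B(4, -4) + 16)*(-6) = ((-3 + 4)**2 + 16)*(-6) = (1**2 + 16)*(-6) = (1 + 16)*(-6) = 17*(-6) = -102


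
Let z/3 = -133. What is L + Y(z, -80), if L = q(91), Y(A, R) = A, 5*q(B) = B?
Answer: -1904/5 ≈ -380.80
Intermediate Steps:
z = -399 (z = 3*(-133) = -399)
q(B) = B/5
L = 91/5 (L = (1/5)*91 = 91/5 ≈ 18.200)
L + Y(z, -80) = 91/5 - 399 = -1904/5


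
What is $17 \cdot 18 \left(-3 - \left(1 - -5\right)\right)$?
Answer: $-2754$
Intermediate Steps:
$17 \cdot 18 \left(-3 - \left(1 - -5\right)\right) = 306 \left(-3 - \left(1 + 5\right)\right) = 306 \left(-3 - 6\right) = 306 \left(-9\right) = -2754$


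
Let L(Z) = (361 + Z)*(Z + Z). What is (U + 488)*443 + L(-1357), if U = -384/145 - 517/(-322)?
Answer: 136281857751/46690 ≈ 2.9189e+6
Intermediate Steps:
U = -48683/46690 (U = -384*1/145 - 517*(-1/322) = -384/145 + 517/322 = -48683/46690 ≈ -1.0427)
L(Z) = 2*Z*(361 + Z) (L(Z) = (361 + Z)*(2*Z) = 2*Z*(361 + Z))
(U + 488)*443 + L(-1357) = (-48683/46690 + 488)*443 + 2*(-1357)*(361 - 1357) = (22736037/46690)*443 + 2*(-1357)*(-996) = 10072064391/46690 + 2703144 = 136281857751/46690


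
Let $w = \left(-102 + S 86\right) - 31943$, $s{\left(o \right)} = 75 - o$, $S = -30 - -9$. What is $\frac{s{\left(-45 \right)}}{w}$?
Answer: $- \frac{120}{33851} \approx -0.0035449$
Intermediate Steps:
$S = -21$ ($S = -30 + 9 = -21$)
$w = -33851$ ($w = \left(-102 - 1806\right) - 31943 = -1908 - 31943 = -33851$)
$\frac{s{\left(-45 \right)}}{w} = \frac{75 - -45}{-33851} = \left(75 + 45\right) \left(- \frac{1}{33851}\right) = 120 \left(- \frac{1}{33851}\right) = - \frac{120}{33851}$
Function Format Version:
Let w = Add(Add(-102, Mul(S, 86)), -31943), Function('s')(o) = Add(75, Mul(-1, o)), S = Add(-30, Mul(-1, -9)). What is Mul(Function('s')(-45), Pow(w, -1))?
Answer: Rational(-120, 33851) ≈ -0.0035449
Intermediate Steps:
S = -21 (S = Add(-30, 9) = -21)
w = -33851 (w = Add(Add(-102, Mul(-21, 86)), -31943) = Add(Add(-102, -1806), -31943) = Add(-1908, -31943) = -33851)
Mul(Function('s')(-45), Pow(w, -1)) = Mul(Add(75, Mul(-1, -45)), Pow(-33851, -1)) = Mul(Add(75, 45), Rational(-1, 33851)) = Mul(120, Rational(-1, 33851)) = Rational(-120, 33851)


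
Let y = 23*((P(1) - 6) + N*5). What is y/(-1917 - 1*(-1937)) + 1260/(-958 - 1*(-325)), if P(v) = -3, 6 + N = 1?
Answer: -86701/2110 ≈ -41.091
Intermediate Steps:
N = -5 (N = -6 + 1 = -5)
y = -782 (y = 23*((-3 - 6) - 5*5) = 23*(-9 - 25) = 23*(-34) = -782)
y/(-1917 - 1*(-1937)) + 1260/(-958 - 1*(-325)) = -782/(-1917 - 1*(-1937)) + 1260/(-958 - 1*(-325)) = -782/(-1917 + 1937) + 1260/(-958 + 325) = -782/20 + 1260/(-633) = -782*1/20 + 1260*(-1/633) = -391/10 - 420/211 = -86701/2110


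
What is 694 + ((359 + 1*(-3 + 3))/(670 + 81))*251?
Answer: 611303/751 ≈ 813.99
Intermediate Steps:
694 + ((359 + 1*(-3 + 3))/(670 + 81))*251 = 694 + ((359 + 1*0)/751)*251 = 694 + ((359 + 0)*(1/751))*251 = 694 + (359*(1/751))*251 = 694 + (359/751)*251 = 694 + 90109/751 = 611303/751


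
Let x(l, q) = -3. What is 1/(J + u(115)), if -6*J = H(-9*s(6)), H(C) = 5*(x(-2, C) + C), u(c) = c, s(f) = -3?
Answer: 1/95 ≈ 0.010526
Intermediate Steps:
H(C) = -15 + 5*C (H(C) = 5*(-3 + C) = -15 + 5*C)
J = -20 (J = -(-15 + 5*(-9*(-3)))/6 = -(-15 + 5*27)/6 = -(-15 + 135)/6 = -⅙*120 = -20)
1/(J + u(115)) = 1/(-20 + 115) = 1/95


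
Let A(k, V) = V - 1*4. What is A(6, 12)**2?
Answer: 64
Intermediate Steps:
A(k, V) = -4 + V (A(k, V) = V - 4 = -4 + V)
A(6, 12)**2 = (-4 + 12)**2 = 8**2 = 64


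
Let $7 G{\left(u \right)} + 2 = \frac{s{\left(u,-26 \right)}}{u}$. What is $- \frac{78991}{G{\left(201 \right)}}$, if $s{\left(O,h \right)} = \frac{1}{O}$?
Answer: $\frac{3191315391}{11543} \approx 2.7647 \cdot 10^{5}$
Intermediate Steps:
$G{\left(u \right)} = - \frac{2}{7} + \frac{1}{7 u^{2}}$ ($G{\left(u \right)} = - \frac{2}{7} + \frac{\frac{1}{u} \frac{1}{u}}{7} = - \frac{2}{7} + \frac{1}{7 u^{2}}$)
$- \frac{78991}{G{\left(201 \right)}} = - \frac{78991}{- \frac{2}{7} + \frac{1}{7 \cdot 40401}} = - \frac{78991}{- \frac{2}{7} + \frac{1}{7} \cdot \frac{1}{40401}} = - \frac{78991}{- \frac{2}{7} + \frac{1}{282807}} = - \frac{78991}{- \frac{11543}{40401}} = \left(-78991\right) \left(- \frac{40401}{11543}\right) = \frac{3191315391}{11543}$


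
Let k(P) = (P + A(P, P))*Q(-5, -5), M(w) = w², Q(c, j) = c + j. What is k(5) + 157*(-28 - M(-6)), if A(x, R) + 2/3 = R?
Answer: -30424/3 ≈ -10141.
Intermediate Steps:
A(x, R) = -⅔ + R
k(P) = 20/3 - 20*P (k(P) = (P + (-⅔ + P))*(-5 - 5) = (-⅔ + 2*P)*(-10) = 20/3 - 20*P)
k(5) + 157*(-28 - M(-6)) = (20/3 - 20*5) + 157*(-28 - 1*(-6)²) = (20/3 - 100) + 157*(-28 - 1*36) = -280/3 + 157*(-28 - 36) = -280/3 + 157*(-64) = -280/3 - 10048 = -30424/3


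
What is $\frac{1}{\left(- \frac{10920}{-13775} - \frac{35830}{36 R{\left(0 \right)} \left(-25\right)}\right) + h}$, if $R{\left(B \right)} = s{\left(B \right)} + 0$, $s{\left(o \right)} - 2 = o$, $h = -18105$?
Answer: $- \frac{99180}{1793601043} \approx -5.5297 \cdot 10^{-5}$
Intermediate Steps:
$s{\left(o \right)} = 2 + o$
$R{\left(B \right)} = 2 + B$ ($R{\left(B \right)} = \left(2 + B\right) + 0 = 2 + B$)
$\frac{1}{\left(- \frac{10920}{-13775} - \frac{35830}{36 R{\left(0 \right)} \left(-25\right)}\right) + h} = \frac{1}{\left(- \frac{10920}{-13775} - \frac{35830}{36 \left(2 + 0\right) \left(-25\right)}\right) - 18105} = \frac{1}{\left(\left(-10920\right) \left(- \frac{1}{13775}\right) - \frac{35830}{36 \cdot 2 \left(-25\right)}\right) - 18105} = \frac{1}{\left(\frac{2184}{2755} - \frac{35830}{72 \left(-25\right)}\right) - 18105} = \frac{1}{\left(\frac{2184}{2755} - \frac{35830}{-1800}\right) - 18105} = \frac{1}{\left(\frac{2184}{2755} - - \frac{3583}{180}\right) - 18105} = \frac{1}{\left(\frac{2184}{2755} + \frac{3583}{180}\right) - 18105} = \frac{1}{\frac{2052857}{99180} - 18105} = \frac{1}{- \frac{1793601043}{99180}} = - \frac{99180}{1793601043}$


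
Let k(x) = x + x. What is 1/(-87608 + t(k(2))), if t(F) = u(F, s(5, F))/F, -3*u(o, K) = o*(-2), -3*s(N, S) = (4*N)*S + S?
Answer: -3/262822 ≈ -1.1415e-5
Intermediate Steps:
k(x) = 2*x
s(N, S) = -S/3 - 4*N*S/3 (s(N, S) = -((4*N)*S + S)/3 = -(4*N*S + S)/3 = -(S + 4*N*S)/3 = -S/3 - 4*N*S/3)
u(o, K) = 2*o/3 (u(o, K) = -o*(-2)/3 = -(-2)*o/3 = 2*o/3)
t(F) = ⅔ (t(F) = (2*F/3)/F = ⅔)
1/(-87608 + t(k(2))) = 1/(-87608 + ⅔) = 1/(-262822/3) = -3/262822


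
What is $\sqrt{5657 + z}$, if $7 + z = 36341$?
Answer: $\sqrt{41991} \approx 204.92$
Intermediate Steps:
$z = 36334$ ($z = -7 + 36341 = 36334$)
$\sqrt{5657 + z} = \sqrt{5657 + 36334} = \sqrt{41991}$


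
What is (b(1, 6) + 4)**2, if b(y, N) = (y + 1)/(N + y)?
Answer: 900/49 ≈ 18.367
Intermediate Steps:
b(y, N) = (1 + y)/(N + y)
(b(1, 6) + 4)**2 = ((1 + 1)/(6 + 1) + 4)**2 = (2/7 + 4)**2 = (30/7)**2 = 900/49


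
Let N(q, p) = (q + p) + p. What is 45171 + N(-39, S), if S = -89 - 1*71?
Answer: 44812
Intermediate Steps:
S = -160 (S = -89 - 71 = -160)
N(q, p) = q + 2*p (N(q, p) = (p + q) + p = q + 2*p)
45171 + N(-39, S) = 45171 + (-39 + 2*(-160)) = 45171 + (-39 - 320) = 45171 - 359 = 44812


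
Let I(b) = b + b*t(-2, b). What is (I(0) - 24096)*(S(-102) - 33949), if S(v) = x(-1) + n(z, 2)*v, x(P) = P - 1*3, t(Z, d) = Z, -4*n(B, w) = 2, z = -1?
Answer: 816902592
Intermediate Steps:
n(B, w) = -½ (n(B, w) = -¼*2 = -½)
x(P) = -3 + P (x(P) = P - 3 = -3 + P)
S(v) = -4 - v/2 (S(v) = (-3 - 1) - v/2 = -4 - v/2)
I(b) = -b (I(b) = b + b*(-2) = b - 2*b = -b)
(I(0) - 24096)*(S(-102) - 33949) = (-1*0 - 24096)*((-4 - ½*(-102)) - 33949) = (0 - 24096)*((-4 + 51) - 33949) = -24096*(47 - 33949) = -24096*(-33902) = 816902592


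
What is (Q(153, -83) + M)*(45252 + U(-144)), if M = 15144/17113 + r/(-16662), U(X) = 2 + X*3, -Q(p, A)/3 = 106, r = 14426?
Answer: -2031961603961498/142568403 ≈ -1.4253e+7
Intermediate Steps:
Q(p, A) = -318 (Q(p, A) = -3*106 = -318)
U(X) = 2 + 3*X
M = 2728595/142568403 (M = 15144/17113 + 14426/(-16662) = 15144*(1/17113) + 14426*(-1/16662) = 15144/17113 - 7213/8331 = 2728595/142568403 ≈ 0.019139)
(Q(153, -83) + M)*(45252 + U(-144)) = (-318 + 2728595/142568403)*(45252 + (2 + 3*(-144))) = -45334023559*(45252 + (2 - 432))/142568403 = -45334023559*(45252 - 430)/142568403 = -45334023559/142568403*44822 = -2031961603961498/142568403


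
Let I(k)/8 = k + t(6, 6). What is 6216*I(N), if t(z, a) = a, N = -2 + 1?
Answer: 248640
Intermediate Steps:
N = -1
I(k) = 48 + 8*k (I(k) = 8*(k + 6) = 8*(6 + k) = 48 + 8*k)
6216*I(N) = 6216*(48 + 8*(-1)) = 6216*(48 - 8) = 6216*40 = 248640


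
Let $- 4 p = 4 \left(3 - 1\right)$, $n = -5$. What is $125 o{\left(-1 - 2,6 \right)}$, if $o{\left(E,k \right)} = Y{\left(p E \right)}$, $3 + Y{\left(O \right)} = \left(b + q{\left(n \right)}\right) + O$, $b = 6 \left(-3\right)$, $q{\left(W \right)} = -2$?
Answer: $-2125$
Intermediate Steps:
$p = -2$ ($p = - \frac{4 \left(3 - 1\right)}{4} = - \frac{4 \cdot 2}{4} = \left(- \frac{1}{4}\right) 8 = -2$)
$b = -18$
$Y{\left(O \right)} = -23 + O$ ($Y{\left(O \right)} = -3 + \left(\left(-18 - 2\right) + O\right) = -3 + \left(-20 + O\right) = -23 + O$)
$o{\left(E,k \right)} = -23 - 2 E$
$125 o{\left(-1 - 2,6 \right)} = 125 \left(-23 - 2 \left(-1 - 2\right)\right) = 125 \left(-23 - -6\right) = 125 \left(-23 + 6\right) = 125 \left(-17\right) = -2125$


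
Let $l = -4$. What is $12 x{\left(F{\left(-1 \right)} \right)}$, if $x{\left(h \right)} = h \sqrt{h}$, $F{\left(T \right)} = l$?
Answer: $- 96 i \approx - 96.0 i$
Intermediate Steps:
$F{\left(T \right)} = -4$
$x{\left(h \right)} = h^{\frac{3}{2}}$
$12 x{\left(F{\left(-1 \right)} \right)} = 12 \left(-4\right)^{\frac{3}{2}} = 12 \left(- 8 i\right) = - 96 i$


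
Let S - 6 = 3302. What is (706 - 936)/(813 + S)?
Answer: -230/4121 ≈ -0.055812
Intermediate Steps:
S = 3308 (S = 6 + 3302 = 3308)
(706 - 936)/(813 + S) = (706 - 936)/(813 + 3308) = -230/4121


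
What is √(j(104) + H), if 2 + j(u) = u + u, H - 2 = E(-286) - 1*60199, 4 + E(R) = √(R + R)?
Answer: √(-59995 + 2*I*√143) ≈ 0.0488 + 244.94*I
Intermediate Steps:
E(R) = -4 + √2*√R (E(R) = -4 + √(R + R) = -4 + √(2*R) = -4 + √2*√R)
H = -60201 + 2*I*√143 (H = 2 + ((-4 + √2*√(-286)) - 1*60199) = 2 + ((-4 + √2*(I*√286)) - 60199) = 2 + ((-4 + 2*I*√143) - 60199) = 2 + (-60203 + 2*I*√143) = -60201 + 2*I*√143 ≈ -60201.0 + 23.917*I)
j(u) = -2 + 2*u (j(u) = -2 + (u + u) = -2 + 2*u)
√(j(104) + H) = √((-2 + 2*104) + (-60201 + 2*I*√143)) = √((-2 + 208) + (-60201 + 2*I*√143)) = √(206 + (-60201 + 2*I*√143)) = √(-59995 + 2*I*√143)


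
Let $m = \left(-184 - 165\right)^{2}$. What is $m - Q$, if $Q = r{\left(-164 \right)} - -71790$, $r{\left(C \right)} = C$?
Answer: $50175$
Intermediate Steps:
$m = 121801$ ($m = \left(-349\right)^{2} = 121801$)
$Q = 71626$ ($Q = -164 - -71790 = -164 + 71790 = 71626$)
$m - Q = 121801 - 71626 = 50175$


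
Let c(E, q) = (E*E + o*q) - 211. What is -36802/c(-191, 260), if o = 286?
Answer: -18401/55315 ≈ -0.33266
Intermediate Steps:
c(E, q) = -211 + E² + 286*q (c(E, q) = (E*E + 286*q) - 211 = (E² + 286*q) - 211 = -211 + E² + 286*q)
-36802/c(-191, 260) = -36802/(-211 + (-191)² + 286*260) = -36802/(-211 + 36481 + 74360) = -36802/110630 = -36802*1/110630 = -18401/55315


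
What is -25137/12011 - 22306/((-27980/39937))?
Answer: 5349556256341/168033890 ≈ 31836.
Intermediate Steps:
-25137/12011 - 22306/((-27980/39937)) = -25137*1/12011 - 22306/((-27980*1/39937)) = -25137/12011 - 22306/(-27980/39937) = -25137/12011 - 22306*(-39937/27980) = -25137/12011 + 445417361/13990 = 5349556256341/168033890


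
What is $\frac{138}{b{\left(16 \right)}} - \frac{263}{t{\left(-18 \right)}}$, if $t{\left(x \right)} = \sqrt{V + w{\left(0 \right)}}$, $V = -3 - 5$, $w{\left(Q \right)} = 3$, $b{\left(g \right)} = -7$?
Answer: $- \frac{138}{7} + \frac{263 i \sqrt{5}}{5} \approx -19.714 + 117.62 i$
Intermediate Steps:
$V = -8$
$t{\left(x \right)} = i \sqrt{5}$ ($t{\left(x \right)} = \sqrt{-8 + 3} = \sqrt{-5} = i \sqrt{5}$)
$\frac{138}{b{\left(16 \right)}} - \frac{263}{t{\left(-18 \right)}} = \frac{138}{-7} - \frac{263}{i \sqrt{5}} = 138 \left(- \frac{1}{7}\right) - 263 \left(- \frac{i \sqrt{5}}{5}\right) = - \frac{138}{7} + \frac{263 i \sqrt{5}}{5}$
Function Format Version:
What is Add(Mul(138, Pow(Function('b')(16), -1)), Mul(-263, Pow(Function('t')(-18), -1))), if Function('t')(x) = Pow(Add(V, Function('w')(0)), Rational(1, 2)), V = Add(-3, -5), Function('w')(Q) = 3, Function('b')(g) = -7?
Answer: Add(Rational(-138, 7), Mul(Rational(263, 5), I, Pow(5, Rational(1, 2)))) ≈ Add(-19.714, Mul(117.62, I))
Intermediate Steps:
V = -8
Function('t')(x) = Mul(I, Pow(5, Rational(1, 2))) (Function('t')(x) = Pow(Add(-8, 3), Rational(1, 2)) = Pow(-5, Rational(1, 2)) = Mul(I, Pow(5, Rational(1, 2))))
Add(Mul(138, Pow(Function('b')(16), -1)), Mul(-263, Pow(Function('t')(-18), -1))) = Add(Mul(138, Pow(-7, -1)), Mul(-263, Pow(Mul(I, Pow(5, Rational(1, 2))), -1))) = Add(Mul(138, Rational(-1, 7)), Mul(-263, Mul(Rational(-1, 5), I, Pow(5, Rational(1, 2))))) = Add(Rational(-138, 7), Mul(Rational(263, 5), I, Pow(5, Rational(1, 2))))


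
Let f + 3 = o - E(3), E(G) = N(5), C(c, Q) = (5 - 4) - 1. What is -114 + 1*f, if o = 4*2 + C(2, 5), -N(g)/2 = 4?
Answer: -101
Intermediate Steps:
N(g) = -8 (N(g) = -2*4 = -8)
C(c, Q) = 0 (C(c, Q) = 1 - 1 = 0)
E(G) = -8
o = 8 (o = 4*2 + 0 = 8 + 0 = 8)
f = 13 (f = -3 + (8 - 1*(-8)) = -3 + (8 + 8) = -3 + 16 = 13)
-114 + 1*f = -114 + 1*13 = -114 + 13 = -101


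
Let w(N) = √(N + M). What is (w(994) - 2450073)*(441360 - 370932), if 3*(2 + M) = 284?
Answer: -172553741244 + 46952*√2445 ≈ -1.7255e+11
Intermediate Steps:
M = 278/3 (M = -2 + (⅓)*284 = -2 + 284/3 = 278/3 ≈ 92.667)
w(N) = √(278/3 + N) (w(N) = √(N + 278/3) = √(278/3 + N))
(w(994) - 2450073)*(441360 - 370932) = (√(834 + 9*994)/3 - 2450073)*(441360 - 370932) = (√(834 + 8946)/3 - 2450073)*70428 = (√9780/3 - 2450073)*70428 = ((2*√2445)/3 - 2450073)*70428 = (2*√2445/3 - 2450073)*70428 = (-2450073 + 2*√2445/3)*70428 = -172553741244 + 46952*√2445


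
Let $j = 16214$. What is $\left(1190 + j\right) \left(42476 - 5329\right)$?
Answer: $646506388$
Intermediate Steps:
$\left(1190 + j\right) \left(42476 - 5329\right) = \left(1190 + 16214\right) \left(42476 - 5329\right) = 17404 \cdot 37147 = 646506388$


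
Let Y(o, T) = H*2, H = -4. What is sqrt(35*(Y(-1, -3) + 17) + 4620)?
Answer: sqrt(4935) ≈ 70.250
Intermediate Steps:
Y(o, T) = -8 (Y(o, T) = -4*2 = -8)
sqrt(35*(Y(-1, -3) + 17) + 4620) = sqrt(35*(-8 + 17) + 4620) = sqrt(35*9 + 4620) = sqrt(315 + 4620) = sqrt(4935)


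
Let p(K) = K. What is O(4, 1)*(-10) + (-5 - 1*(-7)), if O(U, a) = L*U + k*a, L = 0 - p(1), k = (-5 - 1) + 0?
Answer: 102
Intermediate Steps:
k = -6 (k = -6 + 0 = -6)
L = -1 (L = 0 - 1*1 = 0 - 1 = -1)
O(U, a) = -U - 6*a
O(4, 1)*(-10) + (-5 - 1*(-7)) = (-1*4 - 6*1)*(-10) + (-5 - 1*(-7)) = (-4 - 6)*(-10) + (-5 + 7) = -10*(-10) + 2 = 100 + 2 = 102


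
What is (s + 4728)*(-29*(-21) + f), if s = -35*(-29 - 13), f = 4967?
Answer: 34560048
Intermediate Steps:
s = 1470 (s = -35*(-42) = 1470)
(s + 4728)*(-29*(-21) + f) = (1470 + 4728)*(-29*(-21) + 4967) = 6198*(609 + 4967) = 6198*5576 = 34560048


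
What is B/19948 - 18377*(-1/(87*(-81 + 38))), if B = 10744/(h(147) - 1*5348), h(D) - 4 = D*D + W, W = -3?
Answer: -745169406806/151694920077 ≈ -4.9123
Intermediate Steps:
h(D) = 1 + D² (h(D) = 4 + (D*D - 3) = 4 + (D² - 3) = 4 + (-3 + D²) = 1 + D²)
B = 5372/8131 (B = 10744/((1 + 147²) - 1*5348) = 10744/((1 + 21609) - 5348) = 10744/(21610 - 5348) = 10744/16262 = 10744*(1/16262) = 5372/8131 ≈ 0.66068)
B/19948 - 18377*(-1/(87*(-81 + 38))) = (5372/8131)/19948 - 18377*(-1/(87*(-81 + 38))) = (5372/8131)*(1/19948) - 18377/((-87*(-43))) = 1343/40549297 - 18377/3741 = -745169406806/151694920077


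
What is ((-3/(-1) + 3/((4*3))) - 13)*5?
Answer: -195/4 ≈ -48.750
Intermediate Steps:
((-3/(-1) + 3/((4*3))) - 13)*5 = ((-3*(-1) + 3/12) - 13)*5 = ((3 + 3*(1/12)) - 13)*5 = ((3 + 1/4) - 13)*5 = (13/4 - 13)*5 = -39/4*5 = -195/4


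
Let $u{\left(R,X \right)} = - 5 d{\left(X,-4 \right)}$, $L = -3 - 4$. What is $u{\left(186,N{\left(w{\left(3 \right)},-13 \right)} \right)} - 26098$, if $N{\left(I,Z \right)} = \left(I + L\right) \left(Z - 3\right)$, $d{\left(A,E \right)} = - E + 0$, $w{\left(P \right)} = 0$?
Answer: $-26118$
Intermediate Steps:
$L = -7$
$d{\left(A,E \right)} = - E$
$N{\left(I,Z \right)} = \left(-7 + I\right) \left(-3 + Z\right)$ ($N{\left(I,Z \right)} = \left(I - 7\right) \left(Z - 3\right) = \left(-7 + I\right) \left(-3 + Z\right)$)
$u{\left(R,X \right)} = -20$ ($u{\left(R,X \right)} = - 5 \left(\left(-1\right) \left(-4\right)\right) = \left(-5\right) 4 = -20$)
$u{\left(186,N{\left(w{\left(3 \right)},-13 \right)} \right)} - 26098 = -20 - 26098 = -26118$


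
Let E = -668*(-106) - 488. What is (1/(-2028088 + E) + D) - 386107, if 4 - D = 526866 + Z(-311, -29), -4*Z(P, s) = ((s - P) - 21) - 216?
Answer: -1787359468303/1957768 ≈ -9.1296e+5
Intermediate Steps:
Z(P, s) = 237/4 - s/4 + P/4 (Z(P, s) = -(((s - P) - 21) - 216)/4 = -((-21 + s - P) - 216)/4 = -(-237 + s - P)/4 = 237/4 - s/4 + P/4)
E = 70320 (E = 70808 - 488 = 70320)
D = -2107403/4 (D = 4 - (526866 + (237/4 - ¼*(-29) + (¼)*(-311))) = 4 - (526866 + (237/4 + 29/4 - 311/4)) = 4 - (526866 - 45/4) = 4 - 1*2107419/4 = 4 - 2107419/4 = -2107403/4 ≈ -5.2685e+5)
(1/(-2028088 + E) + D) - 386107 = (1/(-2028088 + 70320) - 2107403/4) - 386107 = (1/(-1957768) - 2107403/4) - 386107 = (-1/1957768 - 2107403/4) - 386107 = -1031451539127/1957768 - 386107 = -1787359468303/1957768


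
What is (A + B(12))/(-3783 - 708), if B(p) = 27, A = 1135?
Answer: -1162/4491 ≈ -0.25874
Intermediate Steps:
(A + B(12))/(-3783 - 708) = (1135 + 27)/(-3783 - 708) = 1162/(-4491) = 1162*(-1/4491) = -1162/4491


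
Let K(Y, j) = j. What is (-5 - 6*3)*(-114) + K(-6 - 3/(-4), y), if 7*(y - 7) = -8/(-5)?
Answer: 92023/35 ≈ 2629.2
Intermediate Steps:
y = 253/35 (y = 7 + (-8/(-5))/7 = 7 + (-8*(-⅕))/7 = 7 + (⅐)*(8/5) = 7 + 8/35 = 253/35 ≈ 7.2286)
(-5 - 6*3)*(-114) + K(-6 - 3/(-4), y) = (-5 - 6*3)*(-114) + 253/35 = (-5 - 18)*(-114) + 253/35 = -23*(-114) + 253/35 = 2622 + 253/35 = 92023/35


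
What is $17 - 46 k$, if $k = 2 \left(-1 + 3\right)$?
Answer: $-167$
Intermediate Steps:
$k = 4$ ($k = 2 \cdot 2 = 4$)
$17 - 46 k = 17 - 184 = -167$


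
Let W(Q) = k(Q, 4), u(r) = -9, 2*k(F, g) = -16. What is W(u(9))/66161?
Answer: -8/66161 ≈ -0.00012092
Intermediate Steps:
k(F, g) = -8 (k(F, g) = (½)*(-16) = -8)
W(Q) = -8
W(u(9))/66161 = -8/66161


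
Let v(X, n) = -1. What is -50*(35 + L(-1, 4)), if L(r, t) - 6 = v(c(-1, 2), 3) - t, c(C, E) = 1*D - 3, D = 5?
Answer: -1800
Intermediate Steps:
c(C, E) = 2 (c(C, E) = 1*5 - 3 = 5 - 3 = 2)
L(r, t) = 5 - t (L(r, t) = 6 + (-1 - t) = 5 - t)
-50*(35 + L(-1, 4)) = -50*(35 + (5 - 1*4)) = -50*(35 + (5 - 4)) = -50*(35 + 1) = -50*36 = -1800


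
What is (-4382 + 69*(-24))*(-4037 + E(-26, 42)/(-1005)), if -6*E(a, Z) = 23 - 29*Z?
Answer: 14699091359/603 ≈ 2.4377e+7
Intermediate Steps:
E(a, Z) = -23/6 + 29*Z/6 (E(a, Z) = -(23 - 29*Z)/6 = -23/6 + 29*Z/6)
(-4382 + 69*(-24))*(-4037 + E(-26, 42)/(-1005)) = (-4382 + 69*(-24))*(-4037 + (-23/6 + (29/6)*42)/(-1005)) = (-4382 - 1656)*(-4037 + (-23/6 + 203)*(-1/1005)) = -6038*(-4037 + (1195/6)*(-1/1005)) = -6038*(-4037 - 239/1206) = -6038*(-4868861/1206) = 14699091359/603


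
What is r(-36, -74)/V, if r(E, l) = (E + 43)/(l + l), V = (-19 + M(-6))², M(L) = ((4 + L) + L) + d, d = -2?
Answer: -7/124468 ≈ -5.6239e-5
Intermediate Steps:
M(L) = 2 + 2*L (M(L) = ((4 + L) + L) - 2 = (4 + 2*L) - 2 = 2 + 2*L)
V = 841 (V = (-19 + (2 + 2*(-6)))² = (-19 + (2 - 12))² = (-19 - 10)² = (-29)² = 841)
r(E, l) = (43 + E)/(2*l) (r(E, l) = (43 + E)/((2*l)) = (43 + E)*(1/(2*l)) = (43 + E)/(2*l))
r(-36, -74)/V = ((½)*(43 - 36)/(-74))/841 = ((½)*(-1/74)*7)*(1/841) = -7/148*1/841 = -7/124468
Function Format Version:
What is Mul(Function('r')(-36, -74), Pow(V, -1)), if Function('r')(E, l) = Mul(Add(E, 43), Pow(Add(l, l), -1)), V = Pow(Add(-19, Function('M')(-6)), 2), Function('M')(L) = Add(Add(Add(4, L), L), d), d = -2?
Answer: Rational(-7, 124468) ≈ -5.6239e-5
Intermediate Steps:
Function('M')(L) = Add(2, Mul(2, L)) (Function('M')(L) = Add(Add(Add(4, L), L), -2) = Add(Add(4, Mul(2, L)), -2) = Add(2, Mul(2, L)))
V = 841 (V = Pow(Add(-19, Add(2, Mul(2, -6))), 2) = Pow(Add(-19, Add(2, -12)), 2) = Pow(Add(-19, -10), 2) = Pow(-29, 2) = 841)
Function('r')(E, l) = Mul(Rational(1, 2), Pow(l, -1), Add(43, E)) (Function('r')(E, l) = Mul(Add(43, E), Pow(Mul(2, l), -1)) = Mul(Add(43, E), Mul(Rational(1, 2), Pow(l, -1))) = Mul(Rational(1, 2), Pow(l, -1), Add(43, E)))
Mul(Function('r')(-36, -74), Pow(V, -1)) = Mul(Mul(Rational(1, 2), Pow(-74, -1), Add(43, -36)), Pow(841, -1)) = Mul(Mul(Rational(1, 2), Rational(-1, 74), 7), Rational(1, 841)) = Mul(Rational(-7, 148), Rational(1, 841)) = Rational(-7, 124468)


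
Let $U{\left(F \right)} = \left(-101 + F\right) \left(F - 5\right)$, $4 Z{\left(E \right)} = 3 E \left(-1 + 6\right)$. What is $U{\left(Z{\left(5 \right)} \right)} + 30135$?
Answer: $\frac{464065}{16} \approx 29004.0$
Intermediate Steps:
$Z{\left(E \right)} = \frac{15 E}{4}$ ($Z{\left(E \right)} = \frac{3 E \left(-1 + 6\right)}{4} = \frac{3 E 5}{4} = \frac{15 E}{4}$)
$U{\left(F \right)} = \left(-101 + F\right) \left(-5 + F\right)$
$U{\left(Z{\left(5 \right)} \right)} + 30135 = \left(505 + \left(\frac{15}{4} \cdot 5\right)^{2} - 106 \cdot \frac{15}{4} \cdot 5\right) + 30135 = \left(505 + \left(\frac{75}{4}\right)^{2} - \frac{3975}{2}\right) + 30135 = \left(505 + \frac{5625}{16} - \frac{3975}{2}\right) + 30135 = - \frac{18095}{16} + 30135 = \frac{464065}{16}$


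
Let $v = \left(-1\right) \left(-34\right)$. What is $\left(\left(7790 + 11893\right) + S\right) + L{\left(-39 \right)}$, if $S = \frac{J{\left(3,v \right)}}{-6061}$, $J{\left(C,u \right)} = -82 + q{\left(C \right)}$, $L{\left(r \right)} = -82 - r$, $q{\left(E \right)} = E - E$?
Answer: $\frac{119038122}{6061} \approx 19640.0$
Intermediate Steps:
$q{\left(E \right)} = 0$
$v = 34$
$J{\left(C,u \right)} = -82$ ($J{\left(C,u \right)} = -82 + 0 = -82$)
$S = \frac{82}{6061}$ ($S = - \frac{82}{-6061} = \left(-82\right) \left(- \frac{1}{6061}\right) = \frac{82}{6061} \approx 0.013529$)
$\left(\left(7790 + 11893\right) + S\right) + L{\left(-39 \right)} = \left(\left(7790 + 11893\right) + \frac{82}{6061}\right) - 43 = \left(19683 + \frac{82}{6061}\right) + \left(-82 + 39\right) = \frac{119298745}{6061} - 43 = \frac{119038122}{6061}$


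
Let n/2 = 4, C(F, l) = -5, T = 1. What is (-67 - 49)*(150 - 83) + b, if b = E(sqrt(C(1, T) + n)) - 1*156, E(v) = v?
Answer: -7928 + sqrt(3) ≈ -7926.3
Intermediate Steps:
n = 8 (n = 2*4 = 8)
b = -156 + sqrt(3) (b = sqrt(-5 + 8) - 1*156 = sqrt(3) - 156 = -156 + sqrt(3) ≈ -154.27)
(-67 - 49)*(150 - 83) + b = (-67 - 49)*(150 - 83) + (-156 + sqrt(3)) = -116*67 + (-156 + sqrt(3)) = -7772 + (-156 + sqrt(3)) = -7928 + sqrt(3)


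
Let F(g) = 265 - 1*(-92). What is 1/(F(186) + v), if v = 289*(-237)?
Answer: -1/68136 ≈ -1.4677e-5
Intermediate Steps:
v = -68493
F(g) = 357 (F(g) = 265 + 92 = 357)
1/(F(186) + v) = 1/(357 - 68493) = 1/(-68136) = -1/68136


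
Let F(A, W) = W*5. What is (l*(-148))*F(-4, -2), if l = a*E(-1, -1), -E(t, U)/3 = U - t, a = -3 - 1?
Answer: 0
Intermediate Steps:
F(A, W) = 5*W
a = -4
E(t, U) = -3*U + 3*t (E(t, U) = -3*(U - t) = -3*U + 3*t)
l = 0 (l = -4*(-3*(-1) + 3*(-1)) = -4*(3 - 3) = -4*0 = 0)
(l*(-148))*F(-4, -2) = (0*(-148))*(5*(-2)) = 0*(-10) = 0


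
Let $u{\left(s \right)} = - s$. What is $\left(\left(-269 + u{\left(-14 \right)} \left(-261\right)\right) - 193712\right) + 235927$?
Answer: $38292$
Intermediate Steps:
$\left(\left(-269 + u{\left(-14 \right)} \left(-261\right)\right) - 193712\right) + 235927 = \left(\left(-269 + \left(-1\right) \left(-14\right) \left(-261\right)\right) - 193712\right) + 235927 = \left(\left(-269 + 14 \left(-261\right)\right) - 193712\right) + 235927 = \left(\left(-269 - 3654\right) - 193712\right) + 235927 = \left(-3923 - 193712\right) + 235927 = -197635 + 235927 = 38292$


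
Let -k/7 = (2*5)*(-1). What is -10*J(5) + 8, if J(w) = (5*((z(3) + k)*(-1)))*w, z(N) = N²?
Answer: 19758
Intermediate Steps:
k = 70 (k = -7*2*5*(-1) = -70*(-1) = -7*(-10) = 70)
J(w) = -395*w (J(w) = (5*((3² + 70)*(-1)))*w = (5*((9 + 70)*(-1)))*w = (5*(79*(-1)))*w = (5*(-79))*w = -395*w)
-10*J(5) + 8 = -(-3950)*5 + 8 = -10*(-1975) + 8 = 19750 + 8 = 19758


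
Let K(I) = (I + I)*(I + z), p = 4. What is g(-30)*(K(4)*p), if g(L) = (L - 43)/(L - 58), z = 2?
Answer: 1752/11 ≈ 159.27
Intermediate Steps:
K(I) = 2*I*(2 + I) (K(I) = (I + I)*(I + 2) = (2*I)*(2 + I) = 2*I*(2 + I))
g(L) = (-43 + L)/(-58 + L)
g(-30)*(K(4)*p) = ((-43 - 30)/(-58 - 30))*((2*4*(2 + 4))*4) = (-73/(-88))*((2*4*6)*4) = (-1/88*(-73))*(48*4) = (73/88)*192 = 1752/11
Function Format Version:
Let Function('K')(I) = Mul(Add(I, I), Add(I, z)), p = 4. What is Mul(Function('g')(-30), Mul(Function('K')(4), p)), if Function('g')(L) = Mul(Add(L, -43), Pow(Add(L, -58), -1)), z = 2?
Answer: Rational(1752, 11) ≈ 159.27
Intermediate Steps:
Function('K')(I) = Mul(2, I, Add(2, I)) (Function('K')(I) = Mul(Add(I, I), Add(I, 2)) = Mul(Mul(2, I), Add(2, I)) = Mul(2, I, Add(2, I)))
Function('g')(L) = Mul(Pow(Add(-58, L), -1), Add(-43, L)) (Function('g')(L) = Mul(Add(-43, L), Pow(Add(-58, L), -1)) = Mul(Pow(Add(-58, L), -1), Add(-43, L)))
Mul(Function('g')(-30), Mul(Function('K')(4), p)) = Mul(Mul(Pow(Add(-58, -30), -1), Add(-43, -30)), Mul(Mul(2, 4, Add(2, 4)), 4)) = Mul(Mul(Pow(-88, -1), -73), Mul(Mul(2, 4, 6), 4)) = Mul(Mul(Rational(-1, 88), -73), Mul(48, 4)) = Mul(Rational(73, 88), 192) = Rational(1752, 11)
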